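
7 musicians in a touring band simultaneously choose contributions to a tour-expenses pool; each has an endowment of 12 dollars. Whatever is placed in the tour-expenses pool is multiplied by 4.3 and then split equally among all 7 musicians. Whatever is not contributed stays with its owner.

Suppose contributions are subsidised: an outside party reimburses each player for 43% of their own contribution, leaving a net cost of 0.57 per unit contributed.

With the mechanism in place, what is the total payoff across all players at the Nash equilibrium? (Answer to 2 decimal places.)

397.32 dollars

With the mechanism, a contributed unit returns (4.3/7) / 0.57 = 1.0777 per unit of net cost to the contributor — now above 1 — so contributing fully is weakly dominant for every player.
So the Nash equilibrium is full contribution by all 7; the group earns 7 × (12 × 0.43 + 4.3 × 12) = 397.32.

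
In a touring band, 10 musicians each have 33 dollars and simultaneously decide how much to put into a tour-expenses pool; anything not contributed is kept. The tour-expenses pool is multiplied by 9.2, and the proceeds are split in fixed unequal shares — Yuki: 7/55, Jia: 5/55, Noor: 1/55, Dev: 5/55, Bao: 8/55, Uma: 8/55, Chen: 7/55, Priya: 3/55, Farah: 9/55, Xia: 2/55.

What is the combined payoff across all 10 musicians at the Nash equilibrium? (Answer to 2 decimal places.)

1683.00 dollars

Each unit j contributes comes back to j as 9.2 × (j's share), so j prefers to contribute only if that share exceeds 1/9.2 = 0.1087; otherwise keeping the unit dominates.
The shares above 0.1087 belong to Yuki, Bao, Uma, Chen and Farah, contributing 33 each; the remaining 5 contribute 0. Total contributed: 165.
The tour-expenses pool pays out 9.2 × 165 = 1518.00 in total (split across the unequal shares, but the aggregate is all that matters for the group sum).
The 5 free-riders keep 33 each, adding 165. Group total = 165 + 1518.00 = 1683.00.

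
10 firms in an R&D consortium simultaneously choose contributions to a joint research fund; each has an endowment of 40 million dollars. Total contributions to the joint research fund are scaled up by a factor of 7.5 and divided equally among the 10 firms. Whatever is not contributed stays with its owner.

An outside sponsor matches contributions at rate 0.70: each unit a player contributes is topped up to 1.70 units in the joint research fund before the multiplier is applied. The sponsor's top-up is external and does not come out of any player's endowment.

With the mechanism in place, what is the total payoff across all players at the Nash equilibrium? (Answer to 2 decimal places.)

Under the mechanism each unit contributed yields 7.5 × 1.70 / 10 = 1.2750 back to its contributor per unit of net cost, which exceeds 1, making full contribution the dominant choice for everyone.
So the Nash equilibrium is full contribution by all 10; the group earns 7.5 × 1.70 × 400 = 5100.00.

5100.00 million dollars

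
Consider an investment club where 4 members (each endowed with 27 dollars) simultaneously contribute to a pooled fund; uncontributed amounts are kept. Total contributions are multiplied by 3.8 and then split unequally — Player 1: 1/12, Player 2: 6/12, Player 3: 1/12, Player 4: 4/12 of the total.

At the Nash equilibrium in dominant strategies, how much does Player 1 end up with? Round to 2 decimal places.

Player j's private return per contributed unit is 3.8 × (j's share). Contributing is weakly dominant for j when that share is at least 1/3.8 = 0.2632, and contributing 0 is dominant otherwise.
Player 2 and Player 4 clear that bar, contributing 27 each; the remaining 2 contribute 0. Total contributed: 54.
Player 1 keeps 27 and receives 3.8 × 54 × 1/12 = 17.10 from the pooled fund, for a payoff of 44.10.

44.10 dollars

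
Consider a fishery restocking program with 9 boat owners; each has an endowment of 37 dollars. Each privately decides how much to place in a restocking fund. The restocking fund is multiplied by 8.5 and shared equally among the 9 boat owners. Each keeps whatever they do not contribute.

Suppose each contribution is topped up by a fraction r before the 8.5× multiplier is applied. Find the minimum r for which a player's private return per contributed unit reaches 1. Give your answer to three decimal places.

With matching at rate r, one contributed unit becomes (1 + r) in the restocking fund and returns 8.5 × (1 + r) / 9 to the contributor.
Setting this equal to 1: 1 + r = 9/8.5 = 1.0588.
So the minimum matching rate is r = 1.0588 − 1 = 0.059.

0.059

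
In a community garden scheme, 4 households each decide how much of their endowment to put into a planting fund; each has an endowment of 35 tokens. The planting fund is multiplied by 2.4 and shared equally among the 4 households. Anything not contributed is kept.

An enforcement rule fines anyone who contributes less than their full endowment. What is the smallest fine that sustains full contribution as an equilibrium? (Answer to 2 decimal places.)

14.00 tokens

Given the others contribute fully, the best deviation is to contribute 0 (any partial contribution still incurs the fine and gives up units whose private return 0.6000 is below 1).
Deviating from 35 to 0 saves 35 tokens but forfeits the deviator's share of the drop in the planting fund: 2.4/4 × 35 = 21.00.
So the deviation gain is 35 − 21.00 = 14.00, and the fine must be at least 14.00 tokens to wipe it out.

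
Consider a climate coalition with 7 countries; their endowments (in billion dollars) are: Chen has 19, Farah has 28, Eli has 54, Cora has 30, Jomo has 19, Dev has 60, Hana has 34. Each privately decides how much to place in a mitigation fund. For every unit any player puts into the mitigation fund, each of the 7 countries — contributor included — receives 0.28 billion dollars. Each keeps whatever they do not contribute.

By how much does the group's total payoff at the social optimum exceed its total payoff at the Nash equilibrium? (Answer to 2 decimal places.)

The private return per contributed unit is 0.28 < 1 for everyone, so the Nash equilibrium is zero contribution and the group total is Σ E_j = 19 + 28 + 54 + 30 + 19 + 60 + 34 = 244.
Each contributed unit returns 1.960 to the group, so the social optimum is full contribution by everyone: group total = 1.960 × 244 = 478.24.
Efficiency loss = (1.960 − 1) × 244 = 234.24.

234.24 billion dollars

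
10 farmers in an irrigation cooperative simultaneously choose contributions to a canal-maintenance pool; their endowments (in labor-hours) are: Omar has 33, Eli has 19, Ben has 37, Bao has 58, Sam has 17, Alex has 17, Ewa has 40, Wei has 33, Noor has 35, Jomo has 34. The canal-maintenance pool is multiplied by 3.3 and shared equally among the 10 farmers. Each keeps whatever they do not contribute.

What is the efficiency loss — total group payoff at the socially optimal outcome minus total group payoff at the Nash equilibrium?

742.90 labor-hours

The private return per contributed unit is 3.3/10 = 0.3300 < 1 for every player regardless of endowment, so the Nash equilibrium is zero contribution and the group total is Σ E_j = 33 + 19 + 37 + 58 + 17 + 17 + 40 + 33 + 35 + 34 = 323.
Each contributed unit returns 3.300 to the group, so the social optimum is full contribution by everyone: group total = 3.300 × 323 = 1065.90.
Efficiency loss = (3.300 − 1) × 323 = 742.90.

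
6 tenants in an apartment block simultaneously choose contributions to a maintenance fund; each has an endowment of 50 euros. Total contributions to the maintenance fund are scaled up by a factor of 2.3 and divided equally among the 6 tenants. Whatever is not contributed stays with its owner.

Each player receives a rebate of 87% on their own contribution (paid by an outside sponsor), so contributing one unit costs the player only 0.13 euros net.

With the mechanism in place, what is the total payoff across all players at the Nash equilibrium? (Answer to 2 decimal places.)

951.00 euros

Under the mechanism each unit contributed yields (2.3/6) / 0.13 = 2.9487 back to its contributor per unit of net cost, which exceeds 1, making full contribution the dominant choice for everyone.
At the Nash equilibrium everyone contributes 50. Group total payoff = 6 × (50 × 0.87 + 2.3 × 50) = 951.00.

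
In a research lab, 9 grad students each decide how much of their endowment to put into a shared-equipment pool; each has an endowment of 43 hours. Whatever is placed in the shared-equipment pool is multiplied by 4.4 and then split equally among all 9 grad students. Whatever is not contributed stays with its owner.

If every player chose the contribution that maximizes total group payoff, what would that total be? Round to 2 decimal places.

Each contributed unit returns 4.400 to the group as a whole (0.4889 to each of 9 players), which exceeds 1, so the social optimum is full contribution: group total = 4.400 × 387 = 1702.80.

1702.80 hours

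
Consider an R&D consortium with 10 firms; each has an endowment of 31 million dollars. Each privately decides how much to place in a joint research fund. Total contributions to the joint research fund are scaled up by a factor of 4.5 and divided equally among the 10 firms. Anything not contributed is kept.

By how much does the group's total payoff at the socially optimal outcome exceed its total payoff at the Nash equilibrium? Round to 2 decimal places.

Each contributed unit returns 4.5/10 = 0.4500 to its contributor — below 1 — so contributing 0 is dominant for every player. At the Nash equilibrium everyone keeps their 31, and the group total is 10 × 31 = 310.
Each contributed unit returns 4.500 to the group as a whole (0.4500 to each of 10 players), which exceeds 1, so the social optimum is full contribution: group total = 4.500 × 310 = 1395.00.
Efficiency loss = 1395.00 − 310 = 1085.00.

1085.00 million dollars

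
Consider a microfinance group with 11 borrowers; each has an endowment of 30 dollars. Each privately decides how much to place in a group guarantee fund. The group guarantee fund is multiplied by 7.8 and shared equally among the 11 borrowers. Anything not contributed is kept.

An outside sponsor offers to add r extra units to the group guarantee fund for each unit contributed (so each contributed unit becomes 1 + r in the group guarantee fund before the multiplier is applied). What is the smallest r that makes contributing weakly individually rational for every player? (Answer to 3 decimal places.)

0.410

With matching at rate r, one contributed unit becomes (1 + r) in the group guarantee fund and returns 7.8 × (1 + r) / 11 to the contributor.
Setting this equal to 1: 1 + r = 11/7.8 = 1.4103.
So the minimum matching rate is r = 1.4103 − 1 = 0.410.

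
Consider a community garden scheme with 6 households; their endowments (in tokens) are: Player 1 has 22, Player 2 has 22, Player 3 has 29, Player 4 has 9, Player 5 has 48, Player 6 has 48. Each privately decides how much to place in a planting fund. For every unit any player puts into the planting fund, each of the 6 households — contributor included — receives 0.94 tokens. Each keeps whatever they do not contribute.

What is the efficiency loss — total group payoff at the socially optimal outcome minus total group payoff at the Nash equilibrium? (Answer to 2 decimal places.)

825.92 tokens

The private return per contributed unit is 0.94 < 1 for everyone, so the Nash equilibrium is zero contribution and the group total is Σ E_j = 22 + 22 + 29 + 9 + 48 + 48 = 178.
Each contributed unit returns 5.640 to the group, so the social optimum is full contribution by everyone: group total = 5.640 × 178 = 1003.92.
Efficiency loss = (5.640 − 1) × 178 = 825.92.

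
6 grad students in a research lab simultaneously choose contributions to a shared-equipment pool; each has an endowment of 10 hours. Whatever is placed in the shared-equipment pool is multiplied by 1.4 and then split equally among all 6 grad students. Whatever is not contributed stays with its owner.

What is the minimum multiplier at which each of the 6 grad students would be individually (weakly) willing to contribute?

A contributed unit returns (multiplier)/6 to its contributor.
This reaches 1 exactly when the multiplier is 6.

6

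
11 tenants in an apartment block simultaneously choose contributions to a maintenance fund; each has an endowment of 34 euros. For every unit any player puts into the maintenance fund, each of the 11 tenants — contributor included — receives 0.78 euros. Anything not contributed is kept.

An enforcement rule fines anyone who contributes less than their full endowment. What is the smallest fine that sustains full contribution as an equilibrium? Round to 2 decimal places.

7.48 euros

Given the others contribute fully, the best deviation is to contribute 0 (any partial contribution still incurs the fine and gives up units whose private return 0.78 is below 1).
Deviating from 34 to 0 saves 34 euros but forfeits the deviator's share of the drop in the maintenance fund: 0.78 × 34 = 26.52.
So the deviation gain is 34 − 26.52 = 7.48, and the fine must be at least 7.48 euros to wipe it out.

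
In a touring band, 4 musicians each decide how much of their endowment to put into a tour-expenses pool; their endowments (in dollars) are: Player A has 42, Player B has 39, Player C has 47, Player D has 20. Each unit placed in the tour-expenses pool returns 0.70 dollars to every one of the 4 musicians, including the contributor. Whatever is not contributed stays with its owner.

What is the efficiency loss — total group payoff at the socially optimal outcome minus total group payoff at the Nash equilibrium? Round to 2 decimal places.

The private return per contributed unit is 0.70 < 1 for everyone, so the Nash equilibrium is zero contribution and the group total is Σ E_j = 42 + 39 + 47 + 20 = 148.
Each contributed unit returns 2.800 to the group, so the social optimum is full contribution by everyone: group total = 2.800 × 148 = 414.40.
Efficiency loss = (2.800 − 1) × 148 = 266.40.

266.40 dollars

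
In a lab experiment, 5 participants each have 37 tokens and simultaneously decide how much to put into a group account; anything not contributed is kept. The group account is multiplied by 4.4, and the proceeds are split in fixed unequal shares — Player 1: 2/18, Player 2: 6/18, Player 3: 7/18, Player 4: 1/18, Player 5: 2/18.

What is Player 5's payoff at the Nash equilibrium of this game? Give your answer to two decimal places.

For player j, contributing a unit is worthwhile iff 4.4 × (j's share) ≥ 1, i.e. iff j's share is at least 0.2273.
Player 2 and Player 3 clear that bar, contributing 37 each; the remaining 3 contribute 0. Total contributed: 74.
Player 5 keeps 37 and receives 4.4 × 74 × 2/18 = 36.18 from the group account, for a payoff of 73.18.

73.18 tokens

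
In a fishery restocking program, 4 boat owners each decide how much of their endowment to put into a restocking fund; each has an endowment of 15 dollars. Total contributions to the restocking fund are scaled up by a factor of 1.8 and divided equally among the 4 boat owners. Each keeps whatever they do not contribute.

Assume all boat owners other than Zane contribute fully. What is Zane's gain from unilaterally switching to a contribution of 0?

Switching from a contribution of 15 to 0 lets Zane keep an extra 15 dollars, but lowers the restocking fund by 15, which costs Zane their own share of that drop: 1.8/4 × 15 = 6.75.
Net gain = 15 − 6.75 = 8.25. The private return per contributed unit (0.4500) is below 1, so free-riding is indeed the best response regardless of what the others do.

8.25 dollars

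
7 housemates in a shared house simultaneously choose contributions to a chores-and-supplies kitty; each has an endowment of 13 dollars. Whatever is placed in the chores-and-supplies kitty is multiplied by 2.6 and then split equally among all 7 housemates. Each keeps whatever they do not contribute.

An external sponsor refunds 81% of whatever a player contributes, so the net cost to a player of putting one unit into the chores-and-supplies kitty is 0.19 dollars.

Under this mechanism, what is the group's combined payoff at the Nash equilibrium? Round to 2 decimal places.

310.31 dollars

With the mechanism, a contributed unit returns (2.6/7) / 0.19 = 1.9549 per unit of net cost to the contributor — now above 1 — so contributing fully is weakly dominant for every player.
So the Nash equilibrium is full contribution by all 7; the group earns 7 × (13 × 0.81 + 2.6 × 13) = 310.31.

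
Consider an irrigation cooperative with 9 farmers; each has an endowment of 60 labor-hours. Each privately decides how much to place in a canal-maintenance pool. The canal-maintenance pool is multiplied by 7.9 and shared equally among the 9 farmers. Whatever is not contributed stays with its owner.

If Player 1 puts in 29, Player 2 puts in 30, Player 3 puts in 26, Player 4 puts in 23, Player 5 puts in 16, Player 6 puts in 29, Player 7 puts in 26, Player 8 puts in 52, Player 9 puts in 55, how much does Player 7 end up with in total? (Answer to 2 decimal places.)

Total contributed: 29 + 30 + 26 + 23 + 16 + 29 + 26 + 52 + 55 = 286.
Each receives 7.9 × 286 / 9 = 251.04 from the canal-maintenance pool.
Player 7 keeps 60 − 26 = 34, so Player 7's payoff is 34 + 251.04 = 285.04.

285.04 labor-hours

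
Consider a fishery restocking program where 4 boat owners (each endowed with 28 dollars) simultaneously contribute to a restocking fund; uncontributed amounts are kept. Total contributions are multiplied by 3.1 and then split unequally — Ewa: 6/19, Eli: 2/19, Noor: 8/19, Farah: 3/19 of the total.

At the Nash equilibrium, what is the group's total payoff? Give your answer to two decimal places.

Player j's private return per contributed unit is 3.1 × (j's share). Contributing is weakly dominant for j when that share is at least 1/3.1 = 0.3226, and contributing 0 is dominant otherwise.
Noor alone (share 8/19) is above the threshold, contributing 28; the remaining 3 contribute 0. Total contributed: 28.
The restocking fund pays out 3.1 × 28 = 86.80 in total (split across the unequal shares, but the aggregate is all that matters for the group sum).
The 3 free-riders keep 28 each, adding 84. Group total = 84 + 86.80 = 170.80.

170.80 dollars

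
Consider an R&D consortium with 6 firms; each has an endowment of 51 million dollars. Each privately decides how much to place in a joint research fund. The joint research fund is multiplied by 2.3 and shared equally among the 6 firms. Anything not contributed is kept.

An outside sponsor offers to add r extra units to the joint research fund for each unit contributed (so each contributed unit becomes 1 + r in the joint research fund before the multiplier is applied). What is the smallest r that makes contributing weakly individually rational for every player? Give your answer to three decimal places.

With matching at rate r, one contributed unit becomes (1 + r) in the joint research fund and returns 2.3 × (1 + r) / 6 to the contributor.
Setting this equal to 1: 1 + r = 6/2.3 = 2.6087.
So the minimum matching rate is r = 2.6087 − 1 = 1.609.

1.609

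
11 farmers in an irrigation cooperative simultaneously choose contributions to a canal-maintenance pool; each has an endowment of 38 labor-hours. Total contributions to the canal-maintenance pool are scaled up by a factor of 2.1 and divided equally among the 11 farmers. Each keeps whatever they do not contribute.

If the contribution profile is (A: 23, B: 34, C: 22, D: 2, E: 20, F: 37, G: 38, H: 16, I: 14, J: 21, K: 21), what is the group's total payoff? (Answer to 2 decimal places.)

690.80 labor-hours

Total contributed: 23 + 34 + 22 + 2 + 20 + 37 + 38 + 16 + 14 + 21 + 21 = 248; total kept: 11 × 38 − 248 = 170.
The canal-maintenance pool pays out 2.1 × 248 = 520.80 in aggregate.
Group total = 170 + 520.80 = 690.80.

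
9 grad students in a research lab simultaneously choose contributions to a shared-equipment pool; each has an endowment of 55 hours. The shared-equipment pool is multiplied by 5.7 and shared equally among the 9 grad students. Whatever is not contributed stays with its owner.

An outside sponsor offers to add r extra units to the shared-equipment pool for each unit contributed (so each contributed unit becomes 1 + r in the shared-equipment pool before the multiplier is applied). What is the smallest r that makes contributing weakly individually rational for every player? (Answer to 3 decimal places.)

With matching at rate r, one contributed unit becomes (1 + r) in the shared-equipment pool and returns 5.7 × (1 + r) / 9 to the contributor.
Setting this equal to 1: 1 + r = 9/5.7 = 1.5789.
So the minimum matching rate is r = 1.5789 − 1 = 0.579.

0.579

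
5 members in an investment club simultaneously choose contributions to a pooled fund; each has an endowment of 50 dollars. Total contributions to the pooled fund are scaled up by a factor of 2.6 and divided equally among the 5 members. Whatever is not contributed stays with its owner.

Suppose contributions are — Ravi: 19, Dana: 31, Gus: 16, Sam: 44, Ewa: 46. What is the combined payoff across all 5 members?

499.60 dollars

Total contributed: 19 + 31 + 16 + 44 + 46 = 156; total kept: 5 × 50 − 156 = 94.
The pooled fund pays out 2.6 × 156 = 405.60 in aggregate.
Group total = 94 + 405.60 = 499.60.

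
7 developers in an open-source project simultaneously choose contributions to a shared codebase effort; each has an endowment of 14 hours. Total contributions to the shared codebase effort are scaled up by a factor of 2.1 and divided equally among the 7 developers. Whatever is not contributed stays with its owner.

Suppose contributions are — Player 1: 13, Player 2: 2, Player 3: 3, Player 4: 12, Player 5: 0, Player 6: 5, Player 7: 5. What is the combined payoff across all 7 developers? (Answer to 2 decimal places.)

Total contributed: 13 + 2 + 3 + 12 + 0 + 5 + 5 = 40; total kept: 7 × 14 − 40 = 58.
The shared codebase effort pays out 2.1 × 40 = 84.00 in aggregate.
Group total = 58 + 84.00 = 142.00.

142.00 hours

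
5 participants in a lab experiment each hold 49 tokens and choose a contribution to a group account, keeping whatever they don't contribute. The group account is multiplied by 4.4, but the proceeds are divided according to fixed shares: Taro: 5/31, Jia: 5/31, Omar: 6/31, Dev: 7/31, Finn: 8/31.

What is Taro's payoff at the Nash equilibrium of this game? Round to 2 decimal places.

83.77 tokens

A player with share s gets back 4.4·s per unit contributed, so full contribution is dominant for anyone with s > 1/4.4 = 0.2273 and zero contribution is dominant for anyone below.
Only Finn (8/31) clears that bar, contributing 49; the remaining 4 contribute 0. Total contributed: 49.
Taro keeps 49 and receives 4.4 × 49 × 5/31 = 34.77 from the group account, for a payoff of 83.77.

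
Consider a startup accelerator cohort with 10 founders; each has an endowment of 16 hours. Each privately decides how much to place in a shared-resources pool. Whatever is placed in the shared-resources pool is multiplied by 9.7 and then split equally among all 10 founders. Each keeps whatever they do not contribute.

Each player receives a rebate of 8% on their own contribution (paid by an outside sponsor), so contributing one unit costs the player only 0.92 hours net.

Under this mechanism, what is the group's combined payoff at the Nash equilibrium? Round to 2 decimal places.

1564.80 hours

Under the mechanism each unit contributed yields (9.7/10) / 0.92 = 1.0543 back to its contributor per unit of net cost, which exceeds 1, making full contribution the dominant choice for everyone.
So the Nash equilibrium is full contribution by all 10; the group earns 10 × (16 × 0.08 + 9.7 × 16) = 1564.80.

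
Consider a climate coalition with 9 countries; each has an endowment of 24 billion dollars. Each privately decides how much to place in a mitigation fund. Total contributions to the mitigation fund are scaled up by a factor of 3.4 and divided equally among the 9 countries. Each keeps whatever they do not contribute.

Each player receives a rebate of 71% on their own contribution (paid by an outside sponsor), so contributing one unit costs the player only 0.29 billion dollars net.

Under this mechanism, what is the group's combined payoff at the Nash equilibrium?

With the mechanism, a contributed unit returns (3.4/9) / 0.29 = 1.3027 per unit of net cost to the contributor — now above 1 — so contributing fully is weakly dominant for every player.
So the Nash equilibrium is full contribution by all 9; the group earns 9 × (24 × 0.71 + 3.4 × 24) = 887.76.

887.76 billion dollars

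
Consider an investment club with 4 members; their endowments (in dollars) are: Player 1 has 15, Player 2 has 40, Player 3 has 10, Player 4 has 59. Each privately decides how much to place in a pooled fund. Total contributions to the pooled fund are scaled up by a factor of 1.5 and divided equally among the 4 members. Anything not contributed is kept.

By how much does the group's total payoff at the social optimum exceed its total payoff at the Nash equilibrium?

The private return per contributed unit is 1.5/4 = 0.3750 < 1 for every player regardless of endowment, so the Nash equilibrium is zero contribution and the group total is Σ E_j = 15 + 40 + 10 + 59 = 124.
Each contributed unit returns 1.500 to the group, so the social optimum is full contribution by everyone: group total = 1.500 × 124 = 186.00.
Efficiency loss = (1.500 − 1) × 124 = 62.00.

62.00 dollars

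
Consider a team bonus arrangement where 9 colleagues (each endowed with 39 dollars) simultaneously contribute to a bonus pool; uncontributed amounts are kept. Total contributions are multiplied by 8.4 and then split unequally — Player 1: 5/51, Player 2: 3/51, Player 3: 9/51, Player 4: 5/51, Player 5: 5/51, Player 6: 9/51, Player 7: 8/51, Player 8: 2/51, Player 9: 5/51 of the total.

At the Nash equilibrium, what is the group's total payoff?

For player j, contributing a unit is worthwhile iff 8.4 × (j's share) ≥ 1, i.e. iff j's share is at least 0.1190.
Player 3, Player 6 and Player 7 clear that bar, contributing 39 each; the remaining 6 contribute 0. Total contributed: 117.
The bonus pool pays out 8.4 × 117 = 982.80 in total (split across the unequal shares, but the aggregate is all that matters for the group sum).
The 6 free-riders keep 39 each, adding 234. Group total = 234 + 982.80 = 1216.80.

1216.80 dollars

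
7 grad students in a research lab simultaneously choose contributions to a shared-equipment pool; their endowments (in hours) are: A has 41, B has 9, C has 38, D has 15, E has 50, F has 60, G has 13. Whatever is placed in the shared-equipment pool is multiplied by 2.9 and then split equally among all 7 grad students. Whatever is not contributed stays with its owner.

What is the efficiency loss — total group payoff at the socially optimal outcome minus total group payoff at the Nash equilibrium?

429.40 hours

The private return per contributed unit is 2.9/7 = 0.4143 < 1 for every player regardless of endowment, so the Nash equilibrium is zero contribution and the group total is Σ E_j = 41 + 9 + 38 + 15 + 50 + 60 + 13 = 226.
Each contributed unit returns 2.900 to the group, so the social optimum is full contribution by everyone: group total = 2.900 × 226 = 655.40.
Efficiency loss = (2.900 − 1) × 226 = 429.40.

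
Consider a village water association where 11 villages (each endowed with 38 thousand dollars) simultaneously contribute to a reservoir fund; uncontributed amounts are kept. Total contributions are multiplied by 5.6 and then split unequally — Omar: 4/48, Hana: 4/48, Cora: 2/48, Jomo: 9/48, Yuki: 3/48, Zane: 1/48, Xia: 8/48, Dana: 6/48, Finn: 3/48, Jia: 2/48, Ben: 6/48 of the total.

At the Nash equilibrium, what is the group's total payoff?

Player j's private return per contributed unit is 5.6 × (j's share). Contributing is weakly dominant for j when that share is at least 1/5.6 = 0.1786, and contributing 0 is dominant otherwise.
Only Jomo (9/48) clears that bar, contributing 38; the remaining 10 contribute 0. Total contributed: 38.
The reservoir fund pays out 5.6 × 38 = 212.80 in total (split across the unequal shares, but the aggregate is all that matters for the group sum).
The 10 free-riders keep 38 each, adding 380. Group total = 380 + 212.80 = 592.80.

592.80 thousand dollars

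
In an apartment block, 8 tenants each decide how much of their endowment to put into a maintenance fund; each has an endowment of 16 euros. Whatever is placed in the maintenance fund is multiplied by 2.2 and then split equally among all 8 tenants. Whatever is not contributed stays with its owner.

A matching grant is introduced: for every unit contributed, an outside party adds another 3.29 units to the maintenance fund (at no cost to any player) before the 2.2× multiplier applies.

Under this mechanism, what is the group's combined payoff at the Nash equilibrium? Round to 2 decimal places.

With the mechanism, a contributed unit returns 2.2 × 4.29 / 8 = 1.1798 per unit of net cost to the contributor — now above 1 — so contributing fully is weakly dominant for every player.
So the Nash equilibrium is full contribution by all 8; the group earns 2.2 × 4.29 × 128 = 1208.06.

1208.06 euros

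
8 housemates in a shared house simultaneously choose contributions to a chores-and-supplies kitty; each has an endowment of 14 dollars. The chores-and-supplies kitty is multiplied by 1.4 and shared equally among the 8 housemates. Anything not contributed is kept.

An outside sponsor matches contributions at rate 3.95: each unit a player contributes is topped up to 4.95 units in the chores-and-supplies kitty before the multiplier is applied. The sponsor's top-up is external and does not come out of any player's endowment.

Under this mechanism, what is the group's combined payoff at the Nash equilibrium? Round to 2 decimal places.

112.00 dollars

The effective private return is 1.4 × 4.95 / 8 = 0.8663, which is still under 1, so the mechanism doesn't change anyone's dominant strategy: zero contribution.
At the Nash equilibrium no one contributes; group total payoff = 8 × 14 = 112.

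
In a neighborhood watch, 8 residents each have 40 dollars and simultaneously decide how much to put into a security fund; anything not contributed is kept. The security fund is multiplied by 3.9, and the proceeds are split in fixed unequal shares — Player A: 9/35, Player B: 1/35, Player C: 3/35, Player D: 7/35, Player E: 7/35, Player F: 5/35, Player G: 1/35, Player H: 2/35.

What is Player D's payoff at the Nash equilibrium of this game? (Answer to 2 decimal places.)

71.20 dollars

Player j's private return per contributed unit is 3.9 × (j's share). Contributing is weakly dominant for j when that share is at least 1/3.9 = 0.2564, and contributing 0 is dominant otherwise.
Player A alone (share 9/35) is above the threshold, contributing 40; the remaining 7 contribute 0. Total contributed: 40.
Player D keeps 40 and receives 3.9 × 40 × 7/35 = 31.20 from the security fund, for a payoff of 71.20.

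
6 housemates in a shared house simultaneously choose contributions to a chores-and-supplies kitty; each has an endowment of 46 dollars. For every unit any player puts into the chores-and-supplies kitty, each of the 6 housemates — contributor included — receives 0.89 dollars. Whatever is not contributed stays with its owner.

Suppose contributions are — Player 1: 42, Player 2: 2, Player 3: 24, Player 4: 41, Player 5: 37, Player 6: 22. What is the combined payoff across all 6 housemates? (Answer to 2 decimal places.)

Total contributed: 42 + 2 + 24 + 41 + 37 + 22 = 168; total kept: 6 × 46 − 168 = 108.
The chores-and-supplies kitty pays out 0.89 × 6 × 168 = 897.12 in aggregate.
Group total = 108 + 897.12 = 1005.12.

1005.12 dollars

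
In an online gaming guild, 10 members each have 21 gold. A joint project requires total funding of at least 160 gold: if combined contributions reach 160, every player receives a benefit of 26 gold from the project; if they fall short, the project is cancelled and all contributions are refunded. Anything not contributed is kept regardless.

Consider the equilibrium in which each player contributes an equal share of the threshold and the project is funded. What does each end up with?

31 gold

Equal share of the threshold: 160/10 = 16.
At this profile no one gains by cutting their contribution: any cut drops the total below 160, the project is cancelled, contributions are refunded, and the deviator ends with 21, which is less than 21 − 16 + 26 = 31. Contributing more than 16 just wastes the excess. So contributing exactly 16 is a best response.
Each player's payoff: 21 − 16 + 26 = 31.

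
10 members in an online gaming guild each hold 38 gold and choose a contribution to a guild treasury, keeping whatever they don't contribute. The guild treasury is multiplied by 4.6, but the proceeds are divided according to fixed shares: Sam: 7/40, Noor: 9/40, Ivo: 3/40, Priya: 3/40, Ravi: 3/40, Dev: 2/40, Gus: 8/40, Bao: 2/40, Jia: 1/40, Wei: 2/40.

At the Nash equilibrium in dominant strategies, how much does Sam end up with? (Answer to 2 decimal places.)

A player with share s gets back 4.6·s per unit contributed, so full contribution is dominant for anyone with s > 1/4.6 = 0.2174 and zero contribution is dominant for anyone below.
Noor alone (share 9/40) is above the threshold, contributing 38; the remaining 9 contribute 0. Total contributed: 38.
Sam keeps 38 and receives 4.6 × 38 × 7/40 = 30.59 from the guild treasury, for a payoff of 68.59.

68.59 gold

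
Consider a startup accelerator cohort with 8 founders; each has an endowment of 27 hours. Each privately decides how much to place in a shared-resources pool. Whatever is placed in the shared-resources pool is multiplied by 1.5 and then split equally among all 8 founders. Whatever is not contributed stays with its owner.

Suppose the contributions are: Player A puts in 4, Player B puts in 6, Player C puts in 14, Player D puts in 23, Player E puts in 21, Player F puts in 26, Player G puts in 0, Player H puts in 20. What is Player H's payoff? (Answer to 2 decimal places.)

Total contributed: 4 + 6 + 14 + 23 + 21 + 26 + 0 + 20 = 114.
Each receives 1.5 × 114 / 8 = 21.38 from the shared-resources pool.
Player H keeps 27 − 20 = 7, so Player H's payoff is 7 + 21.38 = 28.38.

28.38 hours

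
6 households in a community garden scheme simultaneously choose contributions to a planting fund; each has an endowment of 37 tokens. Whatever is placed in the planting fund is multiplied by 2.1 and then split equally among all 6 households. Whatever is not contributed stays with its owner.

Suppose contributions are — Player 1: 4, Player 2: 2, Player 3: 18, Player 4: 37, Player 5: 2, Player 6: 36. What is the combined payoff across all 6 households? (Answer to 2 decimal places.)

Total contributed: 4 + 2 + 18 + 37 + 2 + 36 = 99; total kept: 6 × 37 − 99 = 123.
The planting fund pays out 2.1 × 99 = 207.90 in aggregate.
Group total = 123 + 207.90 = 330.90.

330.90 tokens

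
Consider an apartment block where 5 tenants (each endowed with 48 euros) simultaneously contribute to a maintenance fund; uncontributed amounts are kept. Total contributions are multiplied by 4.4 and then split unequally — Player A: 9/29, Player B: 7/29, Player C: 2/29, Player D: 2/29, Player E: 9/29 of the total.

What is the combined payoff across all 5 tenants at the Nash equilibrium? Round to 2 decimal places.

729.60 euros

Each unit j contributes comes back to j as 4.4 × (j's share), so j prefers to contribute only if that share exceeds 1/4.4 = 0.2273; otherwise keeping the unit dominates.
Player A, Player B and Player E are above the threshold, contributing 48 each; the remaining 2 contribute 0. Total contributed: 144.
The maintenance fund pays out 4.4 × 144 = 633.60 in total (split across the unequal shares, but the aggregate is all that matters for the group sum).
The 2 free-riders keep 48 each, adding 96. Group total = 96 + 633.60 = 729.60.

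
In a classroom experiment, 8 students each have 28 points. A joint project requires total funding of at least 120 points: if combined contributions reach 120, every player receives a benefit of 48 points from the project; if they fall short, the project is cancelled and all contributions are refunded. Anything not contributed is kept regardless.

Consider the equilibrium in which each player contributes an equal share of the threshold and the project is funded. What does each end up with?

Equal share of the threshold: 120/8 = 15.
At this profile no one gains by cutting their contribution: any cut drops the total below 120, the project is cancelled, contributions are refunded, and the deviator ends with 28, which is less than 28 − 15 + 48 = 61. Contributing more than 15 just wastes the excess. So contributing exactly 15 is a best response.
Each player's payoff: 28 − 15 + 48 = 61.

61 points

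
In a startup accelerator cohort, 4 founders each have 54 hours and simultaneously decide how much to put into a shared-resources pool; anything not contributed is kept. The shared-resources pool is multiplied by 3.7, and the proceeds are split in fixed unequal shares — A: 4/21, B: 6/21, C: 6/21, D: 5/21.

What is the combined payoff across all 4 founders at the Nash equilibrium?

507.60 hours

Player j's private return per contributed unit is 3.7 × (j's share). Contributing is weakly dominant for j when that share is at least 1/3.7 = 0.2703, and contributing 0 is dominant otherwise.
The shares above 0.2703 belong to B and C, contributing 54 each; the remaining 2 contribute 0. Total contributed: 108.
The shared-resources pool pays out 3.7 × 108 = 399.60 in total (split across the unequal shares, but the aggregate is all that matters for the group sum).
The 2 free-riders keep 54 each, adding 108. Group total = 108 + 399.60 = 507.60.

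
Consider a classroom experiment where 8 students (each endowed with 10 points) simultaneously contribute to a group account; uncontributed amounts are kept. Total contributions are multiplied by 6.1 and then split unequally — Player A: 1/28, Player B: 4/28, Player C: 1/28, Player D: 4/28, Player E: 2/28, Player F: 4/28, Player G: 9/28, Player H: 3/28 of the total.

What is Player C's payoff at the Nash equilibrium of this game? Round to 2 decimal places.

Each unit j contributes comes back to j as 6.1 × (j's share), so j prefers to contribute only if that share exceeds 1/6.1 = 0.1639; otherwise keeping the unit dominates.
The only share above 0.1639 is Player G's 9/28, contributing 10; the remaining 7 contribute 0. Total contributed: 10.
Player C keeps 10 and receives 6.1 × 10 × 1/28 = 2.18 from the group account, for a payoff of 12.18.

12.18 points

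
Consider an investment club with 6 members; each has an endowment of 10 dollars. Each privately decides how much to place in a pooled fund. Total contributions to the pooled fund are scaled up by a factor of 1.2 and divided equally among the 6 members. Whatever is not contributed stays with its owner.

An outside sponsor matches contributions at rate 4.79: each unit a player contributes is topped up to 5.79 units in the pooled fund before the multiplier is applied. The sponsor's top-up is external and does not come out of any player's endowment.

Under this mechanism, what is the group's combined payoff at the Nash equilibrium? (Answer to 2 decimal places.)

The effective private return per unit is now 1.2 × 5.79 / 6 = 1.1580 > 1, so every player's dominant strategy flips to full contribution.
At the Nash equilibrium everyone contributes 10. Group total payoff = 1.2 × 5.79 × 60 = 416.88.

416.88 dollars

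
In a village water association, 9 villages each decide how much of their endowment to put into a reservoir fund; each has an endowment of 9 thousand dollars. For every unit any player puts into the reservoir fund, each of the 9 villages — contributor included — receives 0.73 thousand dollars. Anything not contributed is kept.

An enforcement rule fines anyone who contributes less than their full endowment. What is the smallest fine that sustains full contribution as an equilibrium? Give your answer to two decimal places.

2.43 thousand dollars

Given the others contribute fully, the best deviation is to contribute 0 (any partial contribution still incurs the fine and gives up units whose private return 0.73 is below 1).
Deviating from 9 to 0 saves 9 thousand dollars but forfeits the deviator's share of the drop in the reservoir fund: 0.73 × 9 = 6.57.
So the deviation gain is 9 − 6.57 = 2.43, and the fine must be at least 2.43 thousand dollars to wipe it out.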